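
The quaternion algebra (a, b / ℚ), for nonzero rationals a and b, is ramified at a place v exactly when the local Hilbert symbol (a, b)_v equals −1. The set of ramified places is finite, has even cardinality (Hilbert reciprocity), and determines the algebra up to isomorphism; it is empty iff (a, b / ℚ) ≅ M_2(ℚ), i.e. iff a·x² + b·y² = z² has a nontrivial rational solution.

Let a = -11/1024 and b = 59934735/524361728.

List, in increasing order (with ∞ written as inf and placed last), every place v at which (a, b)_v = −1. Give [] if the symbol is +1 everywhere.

(a, b) ≡ (-11, 2030) mod (ℚ^×)²; places V = {2, 3, 5, 7, 11, 23, 29, ∞}.
(a,b)_23: α=0, u≡1; β=-2, v≡1 (mod 23); (1|23)=+1, (1|23)=+1; sign (−1)^0·+1^-2·+1^0 = +1.
(a,b)_7: α=0, u≡5; β=1, v≡3 (mod 7); (5|7)=-1, (3|7)=-1; sign (−1)^0·-1^1·-1^0 = -1.
(a,b)_3: α=0, u≡1; β=10, v≡2 (mod 3); (1|3)=+1, (2|3)=-1; sign (−1)^0·+1^10·-1^0 = +1.
(a,b)_∞: sgn(-11)=−, sgn(2030)=+, so +1.
(a,b)_29: α=0, u≡2; β=1, v≡19 (mod 29); (2|29)=-1, (19|29)=-1; sign (−1)^0·-1^1·-1^0 = -1.
(a,b)_5: α=0, u≡1; β=1, v≡4 (mod 5); (1|5)=+1, (4|5)=+1; sign (−1)^0·+1^1·+1^0 = +1.
(a,b)_11: α=1, u≡10; β=-2, v≡10 (mod 11); (10|11)=-1, (10|11)=-1; sign (−1)^0·-1^-2·-1^1 = -1.
(a,b)_2: α=-10, β=-13; u≡5, v≡7 (mod 8); ε(u)ε(v)=0·1, αω(v)=-10·0, βω(u)=-13·1; sum ≡ 1  ⇒  -1.
(-11, 2030 / ℚ) ramifies at {2, 7, 11, 29}: a division algebra.

[2, 7, 11, 29]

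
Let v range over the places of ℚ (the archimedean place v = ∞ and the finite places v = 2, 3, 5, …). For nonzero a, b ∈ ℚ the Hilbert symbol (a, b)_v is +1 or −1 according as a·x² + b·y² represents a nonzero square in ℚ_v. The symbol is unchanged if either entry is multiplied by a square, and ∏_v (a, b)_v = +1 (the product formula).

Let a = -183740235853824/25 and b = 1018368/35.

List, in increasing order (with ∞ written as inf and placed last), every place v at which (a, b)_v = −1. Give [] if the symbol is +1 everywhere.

Mod squares: a ≡ -11339, b ≡ 15470. Check v ∈ {∞, 2, 3, 5, 7, 13, 17, 23, 29}.
v=23: a=23^1·(≡9), b=23^0·(≡17) mod 23; (9|23)=+1, (17|23)=-1; (−1)^{1·0·11}·(+1)^0·(-1)^1 = -1.
v=17: a=17^3·(≡2), b=17^1·(≡13) mod 17; (2|17)=+1, (13|17)=+1; (−1)^{3·1·8}·(+1)^1·(+1)^3 = +1.
v=3: a=3^4·(≡1), b=3^2·(≡2) mod 3; (1|3)=+1, (2|3)=-1; (−1)^{4·2·1}·(+1)^2·(-1)^4 = +1.
v=29: a=29^1·(≡19), b=29^0·(≡20) mod 29; (19|29)=-1, (20|29)=+1; (−1)^{1·0·14}·(-1)^0·(+1)^1 = +1.
v=7: a=7^0·(≡2), b=7^-1·(≡3) mod 7; (2|7)=+1, (3|7)=-1; (−1)^{0·-1·3}·(+1)^-1·(-1)^0 = +1.
v=13: a=13^2·(≡1), b=13^1·(≡7) mod 13; (1|13)=+1, (7|13)=-1; (−1)^{2·1·6}·(+1)^1·(-1)^2 = +1.
v=2: v_2(a)=12, v_2(b)=9; units ≡ 5, 7 (mod 8); ε·ε+αω+βω = 0·1+12·0+9·1 ≡ 1  ⇒  (a,b)_2 = -1.
v=∞: -11339 < 0 and 15470 > 0  ⇒  (a,b)_∞ = +1.
v=5: a=5^-2·(≡1), b=5^-1·(≡4) mod 5; (1|5)=+1, (4|5)=+1; (−1)^{-2·-1·2}·(+1)^-1·(+1)^-2 = +1.
(-11339, 15470 / ℚ) ramifies at {2, 23}: a division algebra.

[2, 23]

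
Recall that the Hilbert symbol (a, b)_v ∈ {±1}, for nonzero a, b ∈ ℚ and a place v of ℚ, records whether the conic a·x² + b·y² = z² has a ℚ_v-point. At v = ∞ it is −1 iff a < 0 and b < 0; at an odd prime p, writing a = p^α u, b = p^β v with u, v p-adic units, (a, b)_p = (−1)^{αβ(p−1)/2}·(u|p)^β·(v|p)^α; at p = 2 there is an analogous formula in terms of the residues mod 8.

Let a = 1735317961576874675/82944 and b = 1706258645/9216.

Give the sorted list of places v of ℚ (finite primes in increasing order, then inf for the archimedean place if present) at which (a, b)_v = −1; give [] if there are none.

[5, 7]

(a, b) ≡ (203, 5) mod (ℚ^×)²; places V = {2, 3, 5, 7, 11, 13, 29, ∞}.
(a,b)_11: α=2, u≡1; β=0, v≡4 (mod 11); (1|11)=+1, (4|11)=+1; sign (−1)^0·+1^0·+1^2 = +1.
(a,b)_5: α=2, u≡3; β=1, v≡4 (mod 5); (3|5)=-1, (4|5)=+1; sign (−1)^0·-1^1·+1^2 = -1.
(a,b)_13: α=4, u≡7; β=2, v≡11 (mod 13); (7|13)=-1, (11|13)=-1; sign (−1)^0·-1^2·-1^4 = +1.
(a,b)_29: α=3, u≡20; β=2, v≡4 (mod 29); (20|29)=+1, (4|29)=+1; sign (−1)^0·+1^2·+1^3 = +1.
(a,b)_2: α=-10, β=-10; u≡3, v≡5 (mod 8); ε(u)ε(v)=1·0, αω(v)=-10·1, βω(u)=-10·1; sum ≡ 0  ⇒  +1.
(a,b)_7: α=7, u≡1; β=4, v≡3 (mod 7); (1|7)=+1, (3|7)=-1; sign (−1)^0·+1^4·-1^7 = -1.
(a,b)_∞: sgn(203)=+, sgn(5)=+, so +1.
(a,b)_3: α=-4, u≡2; β=-2, v≡2 (mod 3); (2|3)=-1, (2|3)=-1; sign (−1)^0·-1^-2·-1^-4 = +1.
Ram(203, 5) = {5, 7}; no ℚ_5-point on the conic.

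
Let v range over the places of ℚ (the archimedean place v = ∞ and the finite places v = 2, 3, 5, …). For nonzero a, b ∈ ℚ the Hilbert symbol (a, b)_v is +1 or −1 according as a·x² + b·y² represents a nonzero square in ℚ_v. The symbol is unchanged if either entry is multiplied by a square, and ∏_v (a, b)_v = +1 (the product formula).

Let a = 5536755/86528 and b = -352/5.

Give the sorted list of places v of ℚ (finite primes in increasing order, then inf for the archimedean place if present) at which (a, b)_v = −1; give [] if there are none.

[2, 11]

Mod squares: a ≡ 310, b ≡ -110. Check v ∈ {∞, 2, 3, 5, 7, 11, 13, 31}.
v=13: a=13^-2·(≡11), b=13^0·(≡5) mod 13; (11|13)=-1, (5|13)=-1; (−1)^{-2·0·6}·(-1)^0·(-1)^-2 = +1.
v=2: v_2(a)=-9, v_2(b)=5; units ≡ 3, 1 (mod 8); ε·ε+αω+βω = 1·0+-9·0+5·1 ≡ 1  ⇒  (a,b)_2 = -1.
v=31: a=31^1·(≡2), b=31^0·(≡4) mod 31; (2|31)=+1, (4|31)=+1; (−1)^{1·0·15}·(+1)^0·(+1)^1 = +1.
v=7: a=7^2·(≡1), b=7^0·(≡1) mod 7; (1|7)=+1, (1|7)=+1; (−1)^{2·0·3}·(+1)^0·(+1)^2 = +1.
v=11: a=11^0·(≡2), b=11^1·(≡9) mod 11; (2|11)=-1, (9|11)=+1; (−1)^{0·1·5}·(-1)^1·(+1)^0 = -1.
v=∞: 310 > 0 and -110 < 0  ⇒  (a,b)_∞ = +1.
v=3: a=3^6·(≡1), b=3^0·(≡1) mod 3; (1|3)=+1, (1|3)=+1; (−1)^{6·0·1}·(+1)^0·(+1)^6 = +1.
v=5: a=5^1·(≡2), b=5^-1·(≡3) mod 5; (2|5)=-1, (3|5)=-1; (−1)^{1·-1·2}·(-1)^-1·(-1)^1 = +1.
Ram(310, -110) = {2, 11}; no ℚ_2-point on the conic.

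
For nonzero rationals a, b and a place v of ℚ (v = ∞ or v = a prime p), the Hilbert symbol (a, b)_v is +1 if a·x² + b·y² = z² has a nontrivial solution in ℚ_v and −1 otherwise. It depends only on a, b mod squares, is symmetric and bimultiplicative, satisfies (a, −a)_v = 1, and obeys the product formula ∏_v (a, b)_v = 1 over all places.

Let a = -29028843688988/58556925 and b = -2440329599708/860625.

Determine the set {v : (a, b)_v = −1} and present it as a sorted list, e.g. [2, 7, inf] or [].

Mod squares: a ≡ -51051, b ≡ -2431. Check v ∈ {∞, 2, 3, 5, 7, 11, 13, 17, 31, 43}.
v=13: a=13^5·(≡12), b=13^1·(≡8) mod 13; (12|13)=+1, (8|13)=-1; (−1)^{5·1·6}·(+1)^1·(-1)^5 = -1.
v=5: a=5^-2·(≡1), b=5^-4·(≡1) mod 5; (1|5)=+1, (1|5)=+1; (−1)^{-2·-4·2}·(+1)^-4·(+1)^-2 = +1.
v=3: a=3^-9·(≡2), b=3^-4·(≡2) mod 3; (2|3)=-1, (2|3)=-1; (−1)^{-9·-4·1}·(-1)^-4·(-1)^-9 = -1.
v=7: a=7^-1·(≡2), b=7^4·(≡6) mod 7; (2|7)=+1, (6|7)=-1; (−1)^{-1·4·3}·(+1)^4·(-1)^-1 = -1.
v=17: a=17^-1·(≡11), b=17^-1·(≡14) mod 17; (11|17)=-1, (14|17)=-1; (−1)^{-1·-1·8}·(-1)^-1·(-1)^-1 = +1.
v=2: v_2(a)=2, v_2(b)=2; units ≡ 5, 1 (mod 8); ε·ε+αω+βω = 0·0+2·0+2·1 ≡ 0  ⇒  (a,b)_2 = +1.
v=11: a=11^1·(≡3), b=11^1·(≡2) mod 11; (3|11)=+1, (2|11)=-1; (−1)^{1·1·5}·(+1)^1·(-1)^1 = +1.
v=43: a=43^2·(≡39), b=43^2·(≡7) mod 43; (39|43)=-1, (7|43)=-1; (−1)^{2·2·21}·(-1)^2·(-1)^2 = +1.
v=31: a=31^2·(≡26), b=31^2·(≡16) mod 31; (26|31)=-1, (16|31)=+1; (−1)^{2·2·15}·(-1)^2·(+1)^2 = +1.
v=∞: -51051 < 0 and -2431 < 0  ⇒  (a,b)_∞ = -1.
|Ram(-51051, -2431)| = 4, even; anisotropic at {3, 7, 13, ∞}.

[3, 7, 13, inf]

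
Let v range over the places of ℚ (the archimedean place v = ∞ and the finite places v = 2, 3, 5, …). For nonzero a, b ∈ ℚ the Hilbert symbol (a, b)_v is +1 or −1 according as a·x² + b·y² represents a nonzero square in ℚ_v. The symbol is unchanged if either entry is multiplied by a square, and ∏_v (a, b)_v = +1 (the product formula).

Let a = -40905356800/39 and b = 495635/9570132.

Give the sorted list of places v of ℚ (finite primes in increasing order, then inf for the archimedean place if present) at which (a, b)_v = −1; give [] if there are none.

[2, 3, 5, 7]

Mod squares: a ≡ -858, b ≡ 455. Check v ∈ {∞, 2, 3, 5, 7, 11, 13, 17}.
v=∞: -858 < 0 and 455 > 0  ⇒  (a,b)_∞ = +1.
v=2: v_2(a)=9, v_2(b)=-2; units ≡ 3, 7 (mod 8); ε·ε+αω+βω = 1·1+9·0+-2·1 ≡ 1  ⇒  (a,b)_2 = -1.
v=3: a=3^-1·(≡2), b=3^-2·(≡2) mod 3; (2|3)=-1, (2|3)=-1; (−1)^{-1·-2·1}·(-1)^-2·(-1)^-1 = -1.
v=5: a=5^2·(≡2), b=5^1·(≡1) mod 5; (2|5)=-1, (1|5)=+1; (−1)^{2·1·2}·(-1)^1·(+1)^2 = -1.
v=17: a=17^0·(≡4), b=17^2·(≡2) mod 17; (4|17)=+1, (2|17)=+1; (−1)^{0·2·8}·(+1)^2·(+1)^0 = +1.
v=13: a=13^-1·(≡10), b=13^-3·(≡10) mod 13; (10|13)=+1, (10|13)=+1; (−1)^{-1·-3·6}·(+1)^-3·(+1)^-1 = +1.
v=11: a=11^3·(≡2), b=11^-2·(≡4) mod 11; (2|11)=-1, (4|11)=+1; (−1)^{3·-2·5}·(-1)^-2·(+1)^3 = +1.
v=7: a=7^4·(≡6), b=7^3·(≡2) mod 7; (6|7)=-1, (2|7)=+1; (−1)^{4·3·3}·(-1)^3·(+1)^4 = -1.
|Ram(-858, 455)| = 4, even; anisotropic at {2, 3, 5, 7}.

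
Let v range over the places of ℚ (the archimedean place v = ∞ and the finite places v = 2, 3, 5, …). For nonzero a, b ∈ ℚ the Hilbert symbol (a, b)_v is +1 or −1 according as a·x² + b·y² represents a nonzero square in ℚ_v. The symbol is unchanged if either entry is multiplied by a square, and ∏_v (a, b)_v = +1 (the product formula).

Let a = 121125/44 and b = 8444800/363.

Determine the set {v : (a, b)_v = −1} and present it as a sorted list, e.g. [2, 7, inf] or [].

[13, 17]

Mod squares: a ≡ 53295, b ≡ 15834. Check v ∈ {∞, 2, 3, 5, 7, 11, 13, 17, 19, 29}.
v=7: a=7^0·(≡2), b=7^1·(≡1) mod 7; (2|7)=+1, (1|7)=+1; (−1)^{0·1·3}·(+1)^1·(+1)^0 = +1.
v=5: a=5^3·(≡1), b=5^2·(≡4) mod 5; (1|5)=+1, (4|5)=+1; (−1)^{3·2·2}·(+1)^2·(+1)^3 = +1.
v=11: a=11^-1·(≡1), b=11^-2·(≡4) mod 11; (1|11)=+1, (4|11)=+1; (−1)^{-1·-2·5}·(+1)^-2·(+1)^-1 = +1.
v=29: a=29^0·(≡13), b=29^1·(≡22) mod 29; (13|29)=+1, (22|29)=+1; (−1)^{0·1·14}·(+1)^1·(+1)^0 = +1.
v=19: a=19^1·(≡8), b=19^0·(≡11) mod 19; (8|19)=-1, (11|19)=+1; (−1)^{1·0·9}·(-1)^0·(+1)^1 = +1.
v=3: a=3^1·(≡2), b=3^-1·(≡1) mod 3; (2|3)=-1, (1|3)=+1; (−1)^{1·-1·1}·(-1)^-1·(+1)^1 = +1.
v=13: a=13^0·(≡6), b=13^1·(≡10) mod 13; (6|13)=-1, (10|13)=+1; (−1)^{0·1·6}·(-1)^1·(+1)^0 = -1.
v=2: v_2(a)=-2, v_2(b)=7; units ≡ 7, 5 (mod 8); ε·ε+αω+βω = 1·0+-2·1+7·0 ≡ 0  ⇒  (a,b)_2 = +1.
v=17: a=17^1·(≡7), b=17^0·(≡14) mod 17; (7|17)=-1, (14|17)=-1; (−1)^{1·0·8}·(-1)^0·(-1)^1 = -1.
v=∞: 53295 > 0 and 15834 > 0  ⇒  (a,b)_∞ = +1.
Ram(53295, 15834) = {13, 17}; no ℚ_13-point on the conic.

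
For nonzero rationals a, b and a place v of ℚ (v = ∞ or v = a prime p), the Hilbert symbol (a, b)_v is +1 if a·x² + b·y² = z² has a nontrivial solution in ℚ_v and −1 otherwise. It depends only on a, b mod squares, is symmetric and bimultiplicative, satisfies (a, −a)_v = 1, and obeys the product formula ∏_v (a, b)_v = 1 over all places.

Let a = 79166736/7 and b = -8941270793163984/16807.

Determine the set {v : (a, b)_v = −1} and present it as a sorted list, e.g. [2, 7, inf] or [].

Mod squares: a ≡ 3848383, b ≡ -44347016427. Check v ∈ {∞, 2, 3, 7, 11, 23, 29, 31, 41, 47, 53}.
v=23: a=23^1·(≡15), b=23^1·(≡14) mod 23; (15|23)=-1, (14|23)=-1; (−1)^{1·1·11}·(-1)^1·(-1)^1 = -1.
v=29: a=29^0·(≡6), b=29^1·(≡6) mod 29; (6|29)=+1, (6|29)=+1; (−1)^{0·1·14}·(+1)^1·(+1)^0 = +1.
v=41: a=41^1·(≡6), b=41^1·(≡34) mod 41; (6|41)=-1, (34|41)=-1; (−1)^{1·1·20}·(-1)^1·(-1)^1 = +1.
v=7: a=7^-1·(≡5), b=7^-5·(≡5) mod 7; (5|7)=-1, (5|7)=-1; (−1)^{-1·-5·3}·(-1)^-5·(-1)^-1 = -1.
v=47: a=47^0·(≡11), b=47^1·(≡5) mod 47; (11|47)=-1, (5|47)=-1; (−1)^{0·1·23}·(-1)^1·(-1)^0 = -1.
v=∞: 3848383 > 0 and -44347016427 < 0  ⇒  (a,b)_∞ = +1.
v=11: a=11^1·(≡4), b=11^2·(≡1) mod 11; (4|11)=+1, (1|11)=+1; (−1)^{1·2·5}·(+1)^2·(+1)^1 = +1.
v=3: a=3^2·(≡1), b=3^7·(≡1) mod 3; (1|3)=+1, (1|3)=+1; (−1)^{2·7·1}·(+1)^7·(+1)^2 = +1.
v=53: a=53^1·(≡17), b=53^1·(≡38) mod 53; (17|53)=+1, (38|53)=+1; (−1)^{1·1·26}·(+1)^1·(+1)^1 = +1.
v=31: a=31^0·(≡3), b=31^1·(≡17) mod 31; (3|31)=-1, (17|31)=-1; (−1)^{0·1·15}·(-1)^1·(-1)^0 = -1.
v=2: v_2(a)=4, v_2(b)=4; units ≡ 7, 5 (mod 8); ε·ε+αω+βω = 1·0+4·1+4·0 ≡ 0  ⇒  (a,b)_2 = +1.
(3848383, -44347016427 / ℚ) ramifies at {7, 23, 31, 47}: a division algebra.

[7, 23, 31, 47]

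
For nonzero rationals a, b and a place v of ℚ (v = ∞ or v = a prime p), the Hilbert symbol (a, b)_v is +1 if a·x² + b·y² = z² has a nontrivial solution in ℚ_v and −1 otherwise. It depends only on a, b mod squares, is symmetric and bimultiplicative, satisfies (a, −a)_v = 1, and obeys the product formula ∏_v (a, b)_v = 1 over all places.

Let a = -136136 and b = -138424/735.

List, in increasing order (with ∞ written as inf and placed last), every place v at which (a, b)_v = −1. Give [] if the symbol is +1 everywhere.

[2, 11, 17, inf]

Mod squares: a ≡ -34034, b ≡ -4290. Check v ∈ {∞, 2, 3, 5, 7, 11, 13, 17}.
v=5: a=5^0·(≡4), b=5^-1·(≡3) mod 5; (4|5)=+1, (3|5)=-1; (−1)^{0·-1·2}·(+1)^-1·(-1)^0 = +1.
v=∞: -34034 < 0 and -4290 < 0  ⇒  (a,b)_∞ = -1.
v=7: a=7^1·(≡5), b=7^-2·(≡1) mod 7; (5|7)=-1, (1|7)=+1; (−1)^{1·-2·3}·(-1)^-2·(+1)^1 = +1.
v=13: a=13^1·(≡6), b=13^1·(≡11) mod 13; (6|13)=-1, (11|13)=-1; (−1)^{1·1·6}·(-1)^1·(-1)^1 = +1.
v=2: v_2(a)=3, v_2(b)=3; units ≡ 7, 7 (mod 8); ε·ε+αω+βω = 1·1+3·0+3·0 ≡ 1  ⇒  (a,b)_2 = -1.
v=3: a=3^0·(≡1), b=3^-1·(≡1) mod 3; (1|3)=+1, (1|3)=+1; (−1)^{0·-1·1}·(+1)^-1·(+1)^0 = +1.
v=11: a=11^1·(≡10), b=11^3·(≡8) mod 11; (10|11)=-1, (8|11)=-1; (−1)^{1·3·5}·(-1)^3·(-1)^1 = -1.
v=17: a=17^1·(≡16), b=17^0·(≡6) mod 17; (16|17)=+1, (6|17)=-1; (−1)^{1·0·8}·(+1)^0·(-1)^1 = -1.
|Ram(-34034, -4290)| = 4, even; anisotropic at {2, 11, 17, ∞}.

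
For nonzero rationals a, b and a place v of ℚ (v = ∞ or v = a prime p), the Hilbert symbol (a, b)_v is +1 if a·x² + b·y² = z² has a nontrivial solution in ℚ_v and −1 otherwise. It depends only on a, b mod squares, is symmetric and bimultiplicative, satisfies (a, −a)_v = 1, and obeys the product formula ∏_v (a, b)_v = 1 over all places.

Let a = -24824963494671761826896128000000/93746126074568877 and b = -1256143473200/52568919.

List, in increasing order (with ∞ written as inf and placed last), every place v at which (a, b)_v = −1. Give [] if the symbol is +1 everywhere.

[2, 3, 13, inf]

(a, b) ≡ (-46189, -93093) mod (ℚ^×)²; places V = {2, 3, 5, 7, 11, 13, 17, 19, 31, 37, 43, ∞}.
(a,b)_31: α=4, u≡7; β=3, v≡28 (mod 31); (7|31)=+1, (28|31)=+1; sign (−1)^0·+1^3·+1^4 = +1.
(a,b)_17: α=1, u≡7; β=0, v≡8 (mod 17); (7|17)=-1, (8|17)=+1; sign (−1)^0·-1^0·+1^1 = +1.
(a,b)_7: α=-2, u≡2; β=1, v≡4 (mod 7); (2|7)=+1, (4|7)=+1; sign (−1)^0·+1^1·+1^-2 = +1.
(a,b)_13: α=-1, u≡9; β=-1, v≡11 (mod 13); (9|13)=+1, (11|13)=-1; sign (−1)^0·+1^-1·-1^-1 = -1.
(a,b)_11: α=3, u≡9; β=1, v≡6 (mod 11); (9|11)=+1, (6|11)=-1; sign (−1)^1·+1^1·-1^3 = +1.
(a,b)_∞: sgn(-46189)=−, sgn(-93093)=−, so -1.
(a,b)_19: α=5, u≡9; β=0, v≡5 (mod 19); (9|19)=+1, (5|19)=+1; sign (−1)^0·+1^0·+1^5 = +1.
(a,b)_43: α=-4, u≡14; β=-2, v≡2 (mod 43); (14|43)=+1, (2|43)=-1; sign (−1)^0·+1^-2·-1^-4 = +1.
(a,b)_37: α=4, u≡5; β=2, v≡36 (mod 37); (5|37)=-1, (36|37)=+1; sign (−1)^0·-1^2·+1^4 = +1.
(a,b)_3: α=-16, u≡2; β=-7, v≡1 (mod 3); (2|3)=-1, (1|3)=+1; sign (−1)^0·-1^-7·+1^-16 = -1.
(a,b)_5: α=6, u≡4; β=2, v≡3 (mod 5); (4|5)=+1, (3|5)=-1; sign (−1)^0·+1^2·-1^6 = +1.
(a,b)_2: α=14, β=4; u≡3, v≡3 (mod 8); ε(u)ε(v)=1·1, αω(v)=14·1, βω(u)=4·1; sum ≡ 1  ⇒  -1.
|Ram(-46189, -93093)| = 4, even; anisotropic at {2, 3, 13, ∞}.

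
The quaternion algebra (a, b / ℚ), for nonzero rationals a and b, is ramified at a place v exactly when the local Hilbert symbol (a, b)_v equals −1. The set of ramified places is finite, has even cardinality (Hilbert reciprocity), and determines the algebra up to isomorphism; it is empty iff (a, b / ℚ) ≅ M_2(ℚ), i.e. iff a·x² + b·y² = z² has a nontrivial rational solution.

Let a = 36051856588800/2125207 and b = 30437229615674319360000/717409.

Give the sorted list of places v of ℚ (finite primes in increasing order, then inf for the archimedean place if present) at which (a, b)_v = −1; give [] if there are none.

Mod squares: a ≡ 101269, b ≡ 221. Check v ∈ {∞, 2, 3, 5, 7, 11, 13, 17, 19, 23, 29, 37}.
v=23: a=23^1·(≡19), b=23^2·(≡11) mod 23; (19|23)=-1, (11|23)=-1; (−1)^{1·2·11}·(-1)^2·(-1)^1 = -1.
v=7: a=7^-1·(≡6), b=7^-2·(≡2) mod 7; (6|7)=-1, (2|7)=+1; (−1)^{-1·-2·3}·(-1)^-2·(+1)^-1 = +1.
v=11: a=11^0·(≡9), b=11^-4·(≡9) mod 11; (9|11)=+1, (9|11)=+1; (−1)^{0·-4·5}·(+1)^-4·(+1)^0 = +1.
v=3: a=3^2·(≡1), b=3^2·(≡2) mod 3; (1|3)=+1, (2|3)=-1; (−1)^{2·2·1}·(+1)^2·(-1)^2 = +1.
v=2: v_2(a)=16, v_2(b)=12; units ≡ 5, 5 (mod 8); ε·ε+αω+βω = 0·0+16·1+12·1 ≡ 0  ⇒  (a,b)_2 = +1.
v=13: a=13^2·(≡9), b=13^5·(≡10) mod 13; (9|13)=+1, (10|13)=+1; (−1)^{2·5·6}·(+1)^5·(+1)^2 = +1.
v=5: a=5^2·(≡1), b=5^4·(≡4) mod 5; (1|5)=+1, (4|5)=+1; (−1)^{2·4·2}·(+1)^4·(+1)^2 = +1.
v=17: a=17^1·(≡10), b=17^3·(≡1) mod 17; (10|17)=-1, (1|17)=+1; (−1)^{1·3·8}·(-1)^3·(+1)^1 = -1.
v=19: a=19^-2·(≡15), b=19^0·(≡15) mod 19; (15|19)=-1, (15|19)=-1; (−1)^{-2·0·9}·(-1)^0·(-1)^-2 = +1.
v=∞: 101269 > 0 and 221 > 0  ⇒  (a,b)_∞ = +1.
v=29: a=29^-2·(≡24), b=29^0·(≡21) mod 29; (24|29)=+1, (21|29)=-1; (−1)^{-2·0·14}·(+1)^0·(-1)^-2 = +1.
v=37: a=37^1·(≡30), b=37^2·(≡27) mod 37; (30|37)=+1, (27|37)=+1; (−1)^{1·2·18}·(+1)^2·(+1)^1 = +1.
|Ram(101269, 221)| = 2, even; anisotropic at {17, 23}.

[17, 23]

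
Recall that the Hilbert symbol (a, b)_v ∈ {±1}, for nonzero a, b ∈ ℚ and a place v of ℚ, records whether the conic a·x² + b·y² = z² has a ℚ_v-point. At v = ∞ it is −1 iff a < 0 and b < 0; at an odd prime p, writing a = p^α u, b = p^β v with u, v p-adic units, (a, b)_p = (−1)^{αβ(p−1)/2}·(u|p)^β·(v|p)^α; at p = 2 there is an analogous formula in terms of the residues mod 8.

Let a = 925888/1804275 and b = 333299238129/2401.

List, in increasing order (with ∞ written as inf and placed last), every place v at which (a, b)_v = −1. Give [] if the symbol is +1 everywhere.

[17, 37]

Mod squares: a ≡ 159137, b ≡ 9361. Check v ∈ {∞, 2, 3, 5, 7, 11, 13, 17, 23, 37}.
v=13: a=13^0·(≡3), b=13^2·(≡9) mod 13; (3|13)=+1, (9|13)=+1; (−1)^{0·2·6}·(+1)^2·(+1)^0 = +1.
v=5: a=5^-2·(≡3), b=5^0·(≡4) mod 5; (3|5)=-1, (4|5)=+1; (−1)^{-2·0·2}·(-1)^0·(+1)^-2 = +1.
v=2: v_2(a)=6, v_2(b)=0; units ≡ 1, 1 (mod 8); ε·ε+αω+βω = 0·0+6·0+0·0 ≡ 0  ⇒  (a,b)_2 = +1.
v=11: a=11^-1·(≡10), b=11^1·(≡4) mod 11; (10|11)=-1, (4|11)=+1; (−1)^{-1·1·5}·(-1)^1·(+1)^-1 = +1.
v=17: a=17^1·(≡7), b=17^2·(≡14) mod 17; (7|17)=-1, (14|17)=-1; (−1)^{1·2·8}·(-1)^2·(-1)^1 = -1.
v=∞: 159137 > 0 and 9361 > 0  ⇒  (a,b)_∞ = +1.
v=37: a=37^1·(≡7), b=37^1·(≡2) mod 37; (7|37)=+1, (2|37)=-1; (−1)^{1·1·18}·(+1)^1·(-1)^1 = -1.
v=3: a=3^-8·(≡2), b=3^6·(≡1) mod 3; (2|3)=-1, (1|3)=+1; (−1)^{-8·6·1}·(-1)^6·(+1)^-8 = +1.
v=23: a=23^1·(≡22), b=23^1·(≡4) mod 23; (22|23)=-1, (4|23)=+1; (−1)^{1·1·11}·(-1)^1·(+1)^1 = +1.
v=7: a=7^0·(≡3), b=7^-4·(≡4) mod 7; (3|7)=-1, (4|7)=+1; (−1)^{0·-4·3}·(-1)^-4·(+1)^0 = +1.
Ram(159137, 9361) = {17, 37}; no ℚ_17-point on the conic.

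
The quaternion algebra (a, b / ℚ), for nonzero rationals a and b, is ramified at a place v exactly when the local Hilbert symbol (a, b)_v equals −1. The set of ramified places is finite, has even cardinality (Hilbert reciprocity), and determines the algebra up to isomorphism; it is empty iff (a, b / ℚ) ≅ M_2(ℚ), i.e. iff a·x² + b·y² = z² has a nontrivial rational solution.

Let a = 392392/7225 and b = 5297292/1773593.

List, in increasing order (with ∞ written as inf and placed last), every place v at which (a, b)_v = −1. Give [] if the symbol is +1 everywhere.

(a, b) ≡ (2002, 51051) mod (ℚ^×)²; places V = {2, 3, 5, 7, 11, 13, 17, 19, ∞}.
(a,b)_17: α=-2, u≡4; β=-3, v≡6 (mod 17); (4|17)=+1, (6|17)=-1; sign (−1)^0·+1^-3·-1^-2 = +1.
(a,b)_7: α=3, u≡3; β=3, v≡3 (mod 7); (3|7)=-1, (3|7)=-1; sign (−1)^1·-1^3·-1^3 = -1.
(a,b)_5: α=-2, u≡3; β=0, v≡4 (mod 5); (3|5)=-1, (4|5)=+1; sign (−1)^0·-1^0·+1^-2 = +1.
(a,b)_11: α=1, u≡6; β=1, v≡10 (mod 11); (6|11)=-1, (10|11)=-1; sign (−1)^1·-1^1·-1^1 = -1.
(a,b)_13: α=1, u≡5; β=1, v≡4 (mod 13); (5|13)=-1, (4|13)=+1; sign (−1)^0·-1^1·+1^1 = -1.
(a,b)_2: α=3, β=2; u≡1, v≡3 (mod 8); ε(u)ε(v)=0·1, αω(v)=3·1, βω(u)=2·0; sum ≡ 1  ⇒  -1.
(a,b)_19: α=0, u≡16; β=-2, v≡17 (mod 19); (16|19)=+1, (17|19)=+1; sign (−1)^0·+1^-2·+1^0 = +1.
(a,b)_∞: sgn(2002)=+, sgn(51051)=+, so +1.
(a,b)_3: α=0, u≡1; β=3, v≡1 (mod 3); (1|3)=+1, (1|3)=+1; sign (−1)^0·+1^3·+1^0 = +1.
(2002, 51051 / ℚ) ramifies at {2, 7, 11, 13}: a division algebra.

[2, 7, 11, 13]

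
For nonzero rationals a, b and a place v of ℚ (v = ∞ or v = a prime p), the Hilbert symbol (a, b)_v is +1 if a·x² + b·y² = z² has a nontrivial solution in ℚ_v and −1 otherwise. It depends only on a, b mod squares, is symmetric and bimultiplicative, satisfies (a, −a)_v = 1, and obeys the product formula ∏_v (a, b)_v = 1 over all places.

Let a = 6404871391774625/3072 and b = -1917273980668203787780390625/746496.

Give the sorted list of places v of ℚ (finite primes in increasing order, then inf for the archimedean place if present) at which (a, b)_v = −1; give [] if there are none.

Mod squares: a ≡ 555, b ≡ -534905. Check v ∈ {∞, 2, 3, 5, 7, 11, 17, 29, 31, 37}.
v=29: a=29^2·(≡16), b=29^3·(≡1) mod 29; (16|29)=+1, (1|29)=+1; (−1)^{2·3·14}·(+1)^3·(+1)^2 = +1.
v=37: a=37^1·(≡23), b=37^2·(≡9) mod 37; (23|37)=-1, (9|37)=+1; (−1)^{1·2·18}·(-1)^2·(+1)^1 = +1.
v=7: a=7^2·(≡2), b=7^3·(≡2) mod 7; (2|7)=+1, (2|7)=+1; (−1)^{2·3·3}·(+1)^3·(+1)^2 = +1.
v=3: a=3^-1·(≡2), b=3^-6·(≡1) mod 3; (2|3)=-1, (1|3)=+1; (−1)^{-1·-6·1}·(-1)^-6·(+1)^-1 = +1.
v=17: a=17^2·(≡10), b=17^3·(≡8) mod 17; (10|17)=-1, (8|17)=+1; (−1)^{2·3·8}·(-1)^3·(+1)^2 = -1.
v=31: a=31^2·(≡20), b=31^3·(≡27) mod 31; (20|31)=+1, (27|31)=-1; (−1)^{2·3·15}·(+1)^3·(-1)^2 = +1.
v=11: a=11^2·(≡5), b=11^4·(≡9) mod 11; (5|11)=+1, (9|11)=+1; (−1)^{2·4·5}·(+1)^4·(+1)^2 = +1.
v=2: v_2(a)=-10, v_2(b)=-10; units ≡ 3, 7 (mod 8); ε·ε+αω+βω = 1·1+-10·0+-10·1 ≡ 1  ⇒  (a,b)_2 = -1.
v=∞: 555 > 0 and -534905 < 0  ⇒  (a,b)_∞ = +1.
v=5: a=5^3·(≡1), b=5^7·(≡1) mod 5; (1|5)=+1, (1|5)=+1; (−1)^{3·7·2}·(+1)^7·(+1)^3 = +1.
(555, -534905 / ℚ) ramifies at {2, 17}: a division algebra.

[2, 17]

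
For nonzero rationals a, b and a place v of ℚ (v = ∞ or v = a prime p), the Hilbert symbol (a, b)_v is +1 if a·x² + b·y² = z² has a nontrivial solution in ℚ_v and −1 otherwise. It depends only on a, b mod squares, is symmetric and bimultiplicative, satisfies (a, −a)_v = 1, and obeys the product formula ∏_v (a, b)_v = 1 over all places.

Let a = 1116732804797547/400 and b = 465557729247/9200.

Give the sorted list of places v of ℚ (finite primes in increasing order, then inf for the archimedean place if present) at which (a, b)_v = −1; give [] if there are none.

[17, 31, 37, 43, 47, 53]

(a, b) ≡ (13786824750587, 86913481) mod (ℚ^×)²; places V = {2, 3, 5, 7, 13, 17, 23, 31, 37, 41, 43, 47, 53, ∞}.
(a,b)_5: α=-2, u≡2; β=-2, v≡4 (mod 5); (2|5)=-1, (4|5)=+1; sign (−1)^0·-1^-2·+1^-2 = +1.
(a,b)_37: α=1, u≡11; β=1, v≡19 (mod 37); (11|37)=+1, (19|37)=-1; sign (−1)^0·+1^1·-1^1 = -1.
(a,b)_41: α=1, u≡21; β=1, v≡31 (mod 41); (21|41)=+1, (31|41)=+1; sign (−1)^0·+1^1·+1^1 = +1.
(a,b)_∞: sgn(13786824750587)=+, sgn(86913481)=+, so +1.
(a,b)_3: α=4, u≡2; β=6, v≡1 (mod 3); (2|3)=-1, (1|3)=+1; sign (−1)^0·-1^6·+1^4 = +1.
(a,b)_31: α=1, u≡13; β=0, v≡22 (mod 31); (13|31)=-1, (22|31)=-1; sign (−1)^0·-1^0·-1^1 = -1.
(a,b)_7: α=1, u≡4; β=0, v≡1 (mod 7); (4|7)=+1, (1|7)=+1; sign (−1)^0·+1^0·+1^1 = +1.
(a,b)_53: α=1, u≡27; β=1, v≡49 (mod 53); (27|53)=-1, (49|53)=+1; sign (−1)^0·-1^1·+1^1 = -1.
(a,b)_2: α=-4, β=-4; u≡3, v≡1 (mod 8); ε(u)ε(v)=1·0, αω(v)=-4·0, βω(u)=-4·1; sum ≡ 0  ⇒  +1.
(a,b)_17: α=1, u≡5; β=0, v≡7 (mod 17); (5|17)=-1, (7|17)=-1; sign (−1)^0·-1^0·-1^1 = -1.
(a,b)_13: α=0, u≡8; β=2, v≡8 (mod 13); (8|13)=-1, (8|13)=-1; sign (−1)^0·-1^2·-1^0 = +1.
(a,b)_23: α=1, u≡22; β=-1, v≡18 (mod 23); (22|23)=-1, (18|23)=+1; sign (−1)^1·-1^-1·+1^1 = +1.
(a,b)_43: α=1, u≡38; β=0, v≡22 (mod 43); (38|43)=+1, (22|43)=-1; sign (−1)^0·+1^0·-1^1 = -1.
(a,b)_47: α=1, u≡7; β=1, v≡3 (mod 47); (7|47)=+1, (3|47)=+1; sign (−1)^1·+1^1·+1^1 = -1.
(13786824750587, 86913481 / ℚ) ramifies at {17, 31, 37, 43, 47, 53}: a division algebra.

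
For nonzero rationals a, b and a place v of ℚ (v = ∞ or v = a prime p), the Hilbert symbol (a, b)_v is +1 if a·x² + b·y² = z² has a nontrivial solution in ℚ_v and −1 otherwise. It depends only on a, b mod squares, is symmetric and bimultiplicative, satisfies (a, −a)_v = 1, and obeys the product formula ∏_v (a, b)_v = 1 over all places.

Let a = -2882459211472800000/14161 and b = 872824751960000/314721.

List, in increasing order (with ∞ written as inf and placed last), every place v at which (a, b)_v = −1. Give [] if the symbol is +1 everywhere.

[2, 31]

(a, b) ≡ (-2945, 551) mod (ℚ^×)²; places V = {2, 3, 5, 7, 11, 17, 19, 29, 31, ∞}.
(a,b)_7: α=-2, u≡4; β=2, v≡6 (mod 7); (4|7)=+1, (6|7)=-1; sign (−1)^0·+1^2·-1^-2 = +1.
(a,b)_2: α=8, β=6; u≡7, v≡7 (mod 8); ε(u)ε(v)=1·1, αω(v)=8·0, βω(u)=6·0; sum ≡ 1  ⇒  -1.
(a,b)_29: α=4, u≡16; β=3, v≡15 (mod 29); (16|29)=+1, (15|29)=-1; sign (−1)^0·+1^3·-1^4 = +1.
(a,b)_5: α=5, u≡4; β=4, v≡1 (mod 5); (4|5)=+1, (1|5)=+1; sign (−1)^0·+1^4·+1^5 = +1.
(a,b)_11: α=0, u≡9; β=-2, v≡3 (mod 11); (9|11)=+1, (3|11)=+1; sign (−1)^0·+1^-2·+1^0 = +1.
(a,b)_3: α=2, u≡1; β=-2, v≡2 (mod 3); (1|3)=+1, (2|3)=-1; sign (−1)^0·+1^-2·-1^2 = +1.
(a,b)_∞: sgn(-2945)=−, sgn(551)=+, so +1.
(a,b)_17: α=-2, u≡8; β=-2, v≡5 (mod 17); (8|17)=+1, (5|17)=-1; sign (−1)^0·+1^-2·-1^-2 = +1.
(a,b)_31: α=3, u≡29; β=2, v≡29 (mod 31); (29|31)=-1, (29|31)=-1; sign (−1)^0·-1^2·-1^3 = -1.
(a,b)_19: α=1, u≡7; β=1, v≡8 (mod 19); (7|19)=+1, (8|19)=-1; sign (−1)^1·+1^1·-1^1 = +1.
Ram(-2945, 551) = {2, 31}; no ℚ_2-point on the conic.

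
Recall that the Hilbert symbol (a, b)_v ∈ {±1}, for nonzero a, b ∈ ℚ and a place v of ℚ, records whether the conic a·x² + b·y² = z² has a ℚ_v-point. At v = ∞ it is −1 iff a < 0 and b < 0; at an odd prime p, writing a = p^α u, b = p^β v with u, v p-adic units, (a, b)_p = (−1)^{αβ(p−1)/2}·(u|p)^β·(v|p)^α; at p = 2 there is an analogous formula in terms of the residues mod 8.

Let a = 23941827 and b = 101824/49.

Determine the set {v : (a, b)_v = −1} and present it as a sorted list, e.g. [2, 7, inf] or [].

[2, 13, 37, 43]

(a, b) ≡ (2660203, 1591) mod (ℚ^×)²; places V = {2, 3, 7, 13, 23, 31, 37, 41, 43, ∞}.
(a,b)_7: α=1, u≡5; β=-2, v≡2 (mod 7); (5|7)=-1, (2|7)=+1; sign (−1)^0·-1^-2·+1^1 = +1.
(a,b)_41: α=1, u≡25; β=0, v≡18 (mod 41); (25|41)=+1, (18|41)=+1; sign (−1)^0·+1^0·+1^1 = +1.
(a,b)_43: α=0, u≡29; β=1, v≡22 (mod 43); (29|43)=-1, (22|43)=-1; sign (−1)^0·-1^1·-1^0 = -1.
(a,b)_2: α=0, β=6; u≡3, v≡7 (mod 8); ε(u)ε(v)=1·1, αω(v)=0·0, βω(u)=6·1; sum ≡ 1  ⇒  -1.
(a,b)_31: α=1, u≡14; β=0, v≡8 (mod 31); (14|31)=+1, (8|31)=+1; sign (−1)^0·+1^0·+1^1 = +1.
(a,b)_∞: sgn(2660203)=+, sgn(1591)=+, so +1.
(a,b)_37: α=0, u≡15; β=1, v≡32 (mod 37); (15|37)=-1, (32|37)=-1; sign (−1)^0·-1^1·-1^0 = -1.
(a,b)_3: α=2, u≡1; β=0, v≡1 (mod 3); (1|3)=+1, (1|3)=+1; sign (−1)^0·+1^0·+1^2 = +1.
(a,b)_13: α=1, u≡8; β=0, v≡6 (mod 13); (8|13)=-1, (6|13)=-1; sign (−1)^0·-1^0·-1^1 = -1.
(a,b)_23: α=1, u≡15; β=0, v≡1 (mod 23); (15|23)=-1, (1|23)=+1; sign (−1)^0·-1^0·+1^1 = +1.
|Ram(2660203, 1591)| = 4, even; anisotropic at {2, 13, 37, 43}.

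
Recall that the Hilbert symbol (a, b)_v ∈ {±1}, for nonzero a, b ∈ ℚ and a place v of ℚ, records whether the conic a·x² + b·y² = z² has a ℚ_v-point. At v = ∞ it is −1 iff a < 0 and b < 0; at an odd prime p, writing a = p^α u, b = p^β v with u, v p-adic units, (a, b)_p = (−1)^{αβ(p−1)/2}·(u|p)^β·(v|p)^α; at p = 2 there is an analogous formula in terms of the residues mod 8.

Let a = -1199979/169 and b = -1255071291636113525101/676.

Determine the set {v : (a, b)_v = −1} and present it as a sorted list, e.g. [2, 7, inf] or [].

(a, b) ≡ (-133331, -73465381) mod (ℚ^×)²; places V = {2, 3, 11, 13, 17, 19, 23, 29, 31, ∞}.
(a,b)_31: α=1, u≡14; β=5, v≡29 (mod 31); (14|31)=+1, (29|31)=-1; sign (−1)^1·+1^5·-1^1 = +1.
(a,b)_29: α=0, u≡15; β=1, v≡23 (mod 29); (15|29)=-1, (23|29)=+1; sign (−1)^0·-1^1·+1^0 = -1.
(a,b)_17: α=1, u≡3; β=3, v≡2 (mod 17); (3|17)=-1, (2|17)=+1; sign (−1)^0·-1^3·+1^1 = -1.
(a,b)_3: α=2, u≡1; β=0, v≡2 (mod 3); (1|3)=+1, (2|3)=-1; sign (−1)^0·+1^0·-1^2 = +1.
(a,b)_2: α=0, β=-2; u≡5, v≡3 (mod 8); ε(u)ε(v)=0·1, αω(v)=0·1, βω(u)=-2·1; sum ≡ 0  ⇒  +1.
(a,b)_∞: sgn(-133331)=−, sgn(-73465381)=−, so -1.
(a,b)_13: α=-2, u≡12; β=-2, v≡11 (mod 13); (12|13)=+1, (11|13)=-1; sign (−1)^0·+1^-2·-1^-2 = +1.
(a,b)_11: α=1, u≡5; β=3, v≡3 (mod 11); (5|11)=+1, (3|11)=+1; sign (−1)^1·+1^3·+1^1 = -1.
(a,b)_19: α=0, u≡17; β=1, v≡10 (mod 19); (17|19)=+1, (10|19)=-1; sign (−1)^0·+1^1·-1^0 = +1.
(a,b)_23: α=1, u≡19; β=3, v≡2 (mod 23); (19|23)=-1, (2|23)=+1; sign (−1)^1·-1^3·+1^1 = +1.
|Ram(-133331, -73465381)| = 4, even; anisotropic at {11, 17, 29, ∞}.

[11, 17, 29, inf]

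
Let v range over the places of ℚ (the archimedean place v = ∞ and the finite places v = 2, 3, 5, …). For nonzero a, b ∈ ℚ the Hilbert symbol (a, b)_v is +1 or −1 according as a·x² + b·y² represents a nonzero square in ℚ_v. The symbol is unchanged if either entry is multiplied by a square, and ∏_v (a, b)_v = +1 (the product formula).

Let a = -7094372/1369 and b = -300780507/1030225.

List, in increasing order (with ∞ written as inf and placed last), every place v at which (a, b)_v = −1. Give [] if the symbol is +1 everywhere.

(a, b) ≡ (-17, -3) mod (ℚ^×)²; places V = {2, 3, 5, 7, 17, 19, 29, 31, 37, ∞}.
(a,b)_2: α=2, β=0; u≡7, v≡5 (mod 8); ε(u)ε(v)=1·0, αω(v)=2·1, βω(u)=0·0; sum ≡ 0  ⇒  +1.
(a,b)_29: α=0, u≡12; β=-2, v≡14 (mod 29); (12|29)=-1, (14|29)=-1; sign (−1)^0·-1^-2·-1^0 = +1.
(a,b)_31: α=0, u≡8; β=2, v≡10 (mod 31); (8|31)=+1, (10|31)=+1; sign (−1)^0·+1^2·+1^0 = +1.
(a,b)_17: α=3, u≡2; β=2, v≡12 (mod 17); (2|17)=+1, (12|17)=-1; sign (−1)^0·+1^2·-1^3 = -1.
(a,b)_37: α=-2, u≡8; β=0, v≡11 (mod 37); (8|37)=-1, (11|37)=+1; sign (−1)^0·-1^0·+1^-2 = +1.
(a,b)_∞: sgn(-17)=−, sgn(-3)=−, so -1.
(a,b)_3: α=0, u≡1; β=1, v≡2 (mod 3); (1|3)=+1, (2|3)=-1; sign (−1)^0·+1^1·-1^0 = +1.
(a,b)_7: α=0, u≡4; β=-2, v≡2 (mod 7); (4|7)=+1, (2|7)=+1; sign (−1)^0·+1^-2·+1^0 = +1.
(a,b)_5: α=0, u≡2; β=-2, v≡2 (mod 5); (2|5)=-1, (2|5)=-1; sign (−1)^0·-1^-2·-1^0 = +1.
(a,b)_19: α=2, u≡13; β=2, v≡11 (mod 19); (13|19)=-1, (11|19)=+1; sign (−1)^0·-1^2·+1^2 = +1.
|Ram(-17, -3)| = 2, even; anisotropic at {17, ∞}.

[17, inf]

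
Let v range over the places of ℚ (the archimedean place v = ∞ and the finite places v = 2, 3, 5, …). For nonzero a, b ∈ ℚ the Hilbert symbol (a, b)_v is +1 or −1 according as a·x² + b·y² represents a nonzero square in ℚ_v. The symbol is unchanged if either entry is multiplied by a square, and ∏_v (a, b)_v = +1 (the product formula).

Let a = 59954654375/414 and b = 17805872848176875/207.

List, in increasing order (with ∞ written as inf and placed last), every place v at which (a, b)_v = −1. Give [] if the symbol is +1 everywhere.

Mod squares: a ≡ 249458, b ≡ 7429. Check v ∈ {∞, 2, 3, 5, 7, 11, 17, 19, 23, 29}.
v=23: a=23^-1·(≡8), b=23^-1·(≡1) mod 23; (8|23)=+1, (1|23)=+1; (−1)^{-1·-1·11}·(+1)^-1·(+1)^-1 = -1.
v=29: a=29^1·(≡3), b=29^2·(≡24) mod 29; (3|29)=-1, (24|29)=+1; (−1)^{1·2·14}·(-1)^2·(+1)^1 = +1.
v=3: a=3^-2·(≡2), b=3^-2·(≡1) mod 3; (2|3)=-1, (1|3)=+1; (−1)^{-2·-2·1}·(-1)^-2·(+1)^-2 = +1.
v=∞: 249458 > 0 and 7429 > 0  ⇒  (a,b)_∞ = +1.
v=19: a=19^2·(≡6), b=19^3·(≡4) mod 19; (6|19)=+1, (4|19)=+1; (−1)^{2·3·9}·(+1)^3·(+1)^2 = +1.
v=2: v_2(a)=-1, v_2(b)=0; units ≡ 1, 5 (mod 8); ε·ε+αω+βω = 0·0+-1·1+0·0 ≡ 1  ⇒  (a,b)_2 = -1.
v=7: a=7^2·(≡5), b=7^4·(≡4) mod 7; (5|7)=-1, (4|7)=+1; (−1)^{2·4·3}·(-1)^4·(+1)^2 = +1.
v=17: a=17^1·(≡7), b=17^1·(≡3) mod 17; (7|17)=-1, (3|17)=-1; (−1)^{1·1·8}·(-1)^1·(-1)^1 = +1.
v=5: a=5^4·(≡3), b=5^4·(≡4) mod 5; (3|5)=-1, (4|5)=+1; (−1)^{4·4·2}·(-1)^4·(+1)^4 = +1.
v=11: a=11^1·(≡10), b=11^2·(≡1) mod 11; (10|11)=-1, (1|11)=+1; (−1)^{1·2·5}·(-1)^2·(+1)^1 = +1.
Ram(249458, 7429) = {2, 23}; no ℚ_2-point on the conic.

[2, 23]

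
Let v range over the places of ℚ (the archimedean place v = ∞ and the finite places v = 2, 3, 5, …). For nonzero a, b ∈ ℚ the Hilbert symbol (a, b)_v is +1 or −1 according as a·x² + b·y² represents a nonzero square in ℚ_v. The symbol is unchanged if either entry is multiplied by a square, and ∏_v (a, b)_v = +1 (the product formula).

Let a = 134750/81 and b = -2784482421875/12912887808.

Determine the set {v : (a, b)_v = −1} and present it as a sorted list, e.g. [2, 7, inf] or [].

Mod squares: a ≡ 110, b ≡ -22. Check v ∈ {∞, 2, 3, 5, 7, 11, 23, 31}.
v=23: a=23^0·(≡9), b=23^2·(≡3) mod 23; (9|23)=+1, (3|23)=+1; (−1)^{0·2·11}·(+1)^2·(+1)^0 = +1.
v=∞: 110 > 0 and -22 < 0  ⇒  (a,b)_∞ = +1.
v=2: v_2(a)=1, v_2(b)=-11; units ≡ 7, 5 (mod 8); ε·ε+αω+βω = 1·0+1·1+-11·0 ≡ 1  ⇒  (a,b)_2 = -1.
v=11: a=11^1·(≡10), b=11^1·(≡4) mod 11; (10|11)=-1, (4|11)=+1; (−1)^{1·1·5}·(-1)^1·(+1)^1 = +1.
v=5: a=5^3·(≡3), b=5^10·(≡3) mod 5; (3|5)=-1, (3|5)=-1; (−1)^{3·10·2}·(-1)^10·(-1)^3 = -1.
v=3: a=3^-4·(≡2), b=3^-8·(≡2) mod 3; (2|3)=-1, (2|3)=-1; (−1)^{-4·-8·1}·(-1)^-8·(-1)^-4 = +1.
v=31: a=31^0·(≡29), b=31^-2·(≡28) mod 31; (29|31)=-1, (28|31)=+1; (−1)^{0·-2·15}·(-1)^-2·(+1)^0 = +1.
v=7: a=7^2·(≡5), b=7^2·(≡5) mod 7; (5|7)=-1, (5|7)=-1; (−1)^{2·2·3}·(-1)^2·(-1)^2 = +1.
Ram(110, -22) = {2, 5}; no ℚ_2-point on the conic.

[2, 5]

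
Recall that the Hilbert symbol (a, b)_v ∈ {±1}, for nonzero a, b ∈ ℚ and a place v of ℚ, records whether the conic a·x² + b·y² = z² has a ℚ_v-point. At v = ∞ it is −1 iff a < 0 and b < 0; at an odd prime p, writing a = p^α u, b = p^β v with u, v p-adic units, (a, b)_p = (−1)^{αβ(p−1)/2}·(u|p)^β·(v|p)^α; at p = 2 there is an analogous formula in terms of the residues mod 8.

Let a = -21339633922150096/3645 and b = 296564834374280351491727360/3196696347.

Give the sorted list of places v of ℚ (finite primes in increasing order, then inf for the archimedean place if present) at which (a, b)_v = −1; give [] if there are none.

(a, b) ≡ (-1505, 416670) mod (ℚ^×)²; places V = {2, 3, 5, 7, 13, 17, 19, 31, 43, ∞}.
(a,b)_∞: sgn(-1505)=−, sgn(416670)=+, so +1.
(a,b)_19: α=4, u≡12; β=5, v≡9 (mod 19); (12|19)=-1, (9|19)=+1; sign (−1)^0·-1^5·+1^4 = -1.
(a,b)_43: α=1, u≡39; β=1, v≡16 (mod 43); (39|43)=-1, (16|43)=+1; sign (−1)^1·-1^1·+1^1 = +1.
(a,b)_3: α=-6, u≡1; β=-9, v≡2 (mod 3); (1|3)=+1, (2|3)=-1; sign (−1)^0·+1^-9·-1^-6 = +1.
(a,b)_7: α=7, u≡4; β=12, v≡1 (mod 7); (4|7)=+1, (1|7)=+1; sign (−1)^0·+1^12·+1^7 = +1.
(a,b)_2: α=4, β=13; u≡7, v≡7 (mod 8); ε(u)ε(v)=1·1, αω(v)=4·0, βω(u)=13·0; sum ≡ 1  ⇒  -1.
(a,b)_5: α=-1, u≡1; β=1, v≡1 (mod 5); (1|5)=+1, (1|5)=+1; sign (−1)^0·+1^1·+1^-1 = +1.
(a,b)_31: α=0, u≡1; β=-2, v≡17 (mod 31); (1|31)=+1, (17|31)=-1; sign (−1)^0·+1^-2·-1^0 = +1.
(a,b)_17: α=2, u≡4; β=3, v≡13 (mod 17); (4|17)=+1, (13|17)=+1; sign (−1)^0·+1^3·+1^2 = +1.
(a,b)_13: α=0, u≡9; β=-2, v≡2 (mod 13); (9|13)=+1, (2|13)=-1; sign (−1)^0·+1^-2·-1^0 = +1.
(-1505, 416670 / ℚ) ramifies at {2, 19}: a division algebra.

[2, 19]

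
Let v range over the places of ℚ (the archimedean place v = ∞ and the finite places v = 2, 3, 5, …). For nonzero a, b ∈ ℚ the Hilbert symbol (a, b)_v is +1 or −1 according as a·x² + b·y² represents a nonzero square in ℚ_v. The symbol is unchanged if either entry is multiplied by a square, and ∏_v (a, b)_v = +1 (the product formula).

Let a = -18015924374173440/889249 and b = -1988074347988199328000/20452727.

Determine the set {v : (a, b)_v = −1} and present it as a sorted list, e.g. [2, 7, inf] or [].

[13, inf]

(a, b) ≡ (-15, -25415) mod (ℚ^×)²; places V = {2, 3, 5, 11, 13, 17, 19, 23, 41, ∞}.
(a,b)_5: α=1, u≡3; β=3, v≡3 (mod 5); (3|5)=-1, (3|5)=-1; sign (−1)^0·-1^3·-1^1 = +1.
(a,b)_∞: sgn(-15)=−, sgn(-25415)=−, so -1.
(a,b)_2: α=8, β=8; u≡1, v≡1 (mod 8); ε(u)ε(v)=0·0, αω(v)=8·0, βω(u)=8·0; sum ≡ 0  ⇒  +1.
(a,b)_41: α=-2, u≡24; β=-2, v≡25 (mod 41); (24|41)=-1, (25|41)=+1; sign (−1)^0·-1^-2·+1^-2 = +1.
(a,b)_19: α=0, u≡1; β=2, v≡6 (mod 19); (1|19)=+1, (6|19)=+1; sign (−1)^0·+1^2·+1^0 = +1.
(a,b)_3: α=9, u≡1; β=2, v≡1 (mod 3); (1|3)=+1, (1|3)=+1; sign (−1)^0·+1^2·+1^9 = +1.
(a,b)_17: α=2, u≡15; β=3, v≡16 (mod 17); (15|17)=+1, (16|17)=+1; sign (−1)^0·+1^3·+1^2 = +1.
(a,b)_11: α=4, u≡8; β=6, v≡2 (mod 11); (8|11)=-1, (2|11)=-1; sign (−1)^0·-1^6·-1^4 = +1.
(a,b)_23: α=-2, u≡8; β=-3, v≡11 (mod 23); (8|23)=+1, (11|23)=-1; sign (−1)^0·+1^-3·-1^-2 = +1.
(a,b)_13: α=2, u≡5; β=3, v≡8 (mod 13); (5|13)=-1, (8|13)=-1; sign (−1)^0·-1^3·-1^2 = -1.
Ram(-15, -25415) = {13, ∞}; no ℚ_13-point on the conic.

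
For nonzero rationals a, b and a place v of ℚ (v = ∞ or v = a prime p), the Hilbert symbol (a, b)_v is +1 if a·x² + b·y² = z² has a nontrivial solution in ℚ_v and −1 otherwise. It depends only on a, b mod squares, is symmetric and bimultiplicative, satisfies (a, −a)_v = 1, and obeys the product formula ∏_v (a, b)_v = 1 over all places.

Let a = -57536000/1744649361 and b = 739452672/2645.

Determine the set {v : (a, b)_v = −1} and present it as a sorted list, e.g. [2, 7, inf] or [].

(a, b) ≡ (-8990, 1604715) mod (ℚ^×)²; places V = {2, 3, 5, 7, 13, 17, 23, 29, 31, ∞}.
(a,b)_23: α=0, u≡18; β=-2, v≡10 (mod 23); (18|23)=+1, (10|23)=-1; sign (−1)^0·+1^-2·-1^0 = +1.
(a,b)_31: α=1, u≡14; β=1, v≡30 (mod 31); (14|31)=+1, (30|31)=-1; sign (−1)^1·+1^1·-1^1 = +1.
(a,b)_2: α=9, β=8; u≡1, v≡3 (mod 8); ε(u)ε(v)=0·1, αω(v)=9·1, βω(u)=8·0; sum ≡ 1  ⇒  -1.
(a,b)_13: α=-2, u≡6; β=0, v≡6 (mod 13); (6|13)=-1, (6|13)=-1; sign (−1)^0·-1^0·-1^-2 = +1.
(a,b)_3: α=-6, u≡1; β=3, v≡2 (mod 3); (1|3)=+1, (2|3)=-1; sign (−1)^0·+1^3·-1^-6 = +1.
(a,b)_17: α=-2, u≡11; β=1, v≡3 (mod 17); (11|17)=-1, (3|17)=-1; sign (−1)^0·-1^1·-1^-2 = -1.
(a,b)_∞: sgn(-8990)=−, sgn(1604715)=+, so +1.
(a,b)_29: α=1, u≡28; β=1, v≡10 (mod 29); (28|29)=+1, (10|29)=-1; sign (−1)^0·+1^1·-1^1 = -1.
(a,b)_5: α=3, u≡2; β=-1, v≡3 (mod 5); (2|5)=-1, (3|5)=-1; sign (−1)^0·-1^-1·-1^3 = +1.
(a,b)_7: α=-2, u≡5; β=1, v≡1 (mod 7); (5|7)=-1, (1|7)=+1; sign (−1)^0·-1^1·+1^-2 = -1.
Ram(-8990, 1604715) = {2, 7, 17, 29}; no ℚ_2-point on the conic.

[2, 7, 17, 29]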